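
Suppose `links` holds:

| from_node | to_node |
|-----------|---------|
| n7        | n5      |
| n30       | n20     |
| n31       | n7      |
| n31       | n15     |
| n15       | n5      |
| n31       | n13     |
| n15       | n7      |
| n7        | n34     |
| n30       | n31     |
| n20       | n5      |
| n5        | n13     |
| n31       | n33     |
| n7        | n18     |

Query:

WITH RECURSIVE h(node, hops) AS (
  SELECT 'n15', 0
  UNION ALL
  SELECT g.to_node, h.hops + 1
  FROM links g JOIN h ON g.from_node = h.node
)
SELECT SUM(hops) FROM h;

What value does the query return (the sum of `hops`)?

Base: (n15, hops=0).
Iteration 1: edges from {n15} -> (n5, hops=1), (n7, hops=1).
Iteration 2: edges from {n5,n7} -> (n13, hops=2), (n18, hops=2), (n34, hops=2), (n5, hops=2).
Iteration 3: edges from {n13,n18,n34,n5} -> (n13, hops=3).
Iteration 4: no outgoing edges from {n13}; recursion stops.
SUM(hops) = 0 + 1 + 1 + 2 + 2 + 2 + 2 + 3 = 13.

13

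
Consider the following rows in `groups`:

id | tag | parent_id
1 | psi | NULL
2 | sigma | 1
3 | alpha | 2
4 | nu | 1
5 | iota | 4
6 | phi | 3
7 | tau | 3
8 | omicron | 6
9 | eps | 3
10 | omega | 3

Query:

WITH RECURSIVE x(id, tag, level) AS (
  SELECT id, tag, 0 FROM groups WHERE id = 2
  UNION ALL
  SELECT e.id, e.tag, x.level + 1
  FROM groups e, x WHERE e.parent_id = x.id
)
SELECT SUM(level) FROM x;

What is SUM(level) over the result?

12

Base: id=2 (sigma) at level 0.
Iteration 1: rows with parent_id in {2} -> alpha (id 3, level 1).
Iteration 2: rows with parent_id in {3} -> phi (id 6, level 2), tau (id 7, level 2), eps (id 9, level 2), omega (id 10, level 2).
Iteration 3: rows with parent_id in {6,7,9,10} -> omicron (id 8, level 3).
Iteration 4: no rows with parent_id in {8}; recursion stops.
SUM(level) = 0 + 1 + 2 + 2 + 2 + 2 + 3 = 12.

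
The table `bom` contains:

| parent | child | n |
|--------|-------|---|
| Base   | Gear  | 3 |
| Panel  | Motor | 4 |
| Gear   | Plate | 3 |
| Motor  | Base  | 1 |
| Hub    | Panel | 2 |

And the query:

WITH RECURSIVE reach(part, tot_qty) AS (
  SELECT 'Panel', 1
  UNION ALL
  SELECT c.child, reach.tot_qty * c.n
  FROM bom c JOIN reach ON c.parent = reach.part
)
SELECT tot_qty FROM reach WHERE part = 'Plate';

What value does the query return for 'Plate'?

36

Base: (Panel, tot_qty=1).
Iteration 1: components of {Panel} -> Motor = 1*4 = 4.
Iteration 2: components of {Motor} -> Base = 4*1 = 4.
Iteration 3: components of {Base} -> Gear = 4*3 = 12.
Iteration 4: components of {Gear} -> Plate = 12*3 = 36.
Iteration 5: no further components; recursion stops.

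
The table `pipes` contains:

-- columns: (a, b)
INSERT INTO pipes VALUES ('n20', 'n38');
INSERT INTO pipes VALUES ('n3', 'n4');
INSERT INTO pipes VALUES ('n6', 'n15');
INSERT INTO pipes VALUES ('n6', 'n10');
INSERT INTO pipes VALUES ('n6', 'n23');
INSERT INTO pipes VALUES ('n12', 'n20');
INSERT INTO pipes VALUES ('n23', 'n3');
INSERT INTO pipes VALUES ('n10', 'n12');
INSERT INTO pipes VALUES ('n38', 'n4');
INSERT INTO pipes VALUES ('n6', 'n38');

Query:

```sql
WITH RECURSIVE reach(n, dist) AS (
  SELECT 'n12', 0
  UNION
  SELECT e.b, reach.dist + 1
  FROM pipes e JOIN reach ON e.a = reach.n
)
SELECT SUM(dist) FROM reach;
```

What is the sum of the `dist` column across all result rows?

Base: (n12, dist=0).
Iteration 1: edges from {n12} -> (n20, dist=1).
Iteration 2: edges from {n20} -> (n38, dist=2).
Iteration 3: edges from {n38} -> (n4, dist=3).
Iteration 4: no outgoing edges from {n4}; recursion stops.
SUM(dist) = 0 + 1 + 2 + 3 = 6.

6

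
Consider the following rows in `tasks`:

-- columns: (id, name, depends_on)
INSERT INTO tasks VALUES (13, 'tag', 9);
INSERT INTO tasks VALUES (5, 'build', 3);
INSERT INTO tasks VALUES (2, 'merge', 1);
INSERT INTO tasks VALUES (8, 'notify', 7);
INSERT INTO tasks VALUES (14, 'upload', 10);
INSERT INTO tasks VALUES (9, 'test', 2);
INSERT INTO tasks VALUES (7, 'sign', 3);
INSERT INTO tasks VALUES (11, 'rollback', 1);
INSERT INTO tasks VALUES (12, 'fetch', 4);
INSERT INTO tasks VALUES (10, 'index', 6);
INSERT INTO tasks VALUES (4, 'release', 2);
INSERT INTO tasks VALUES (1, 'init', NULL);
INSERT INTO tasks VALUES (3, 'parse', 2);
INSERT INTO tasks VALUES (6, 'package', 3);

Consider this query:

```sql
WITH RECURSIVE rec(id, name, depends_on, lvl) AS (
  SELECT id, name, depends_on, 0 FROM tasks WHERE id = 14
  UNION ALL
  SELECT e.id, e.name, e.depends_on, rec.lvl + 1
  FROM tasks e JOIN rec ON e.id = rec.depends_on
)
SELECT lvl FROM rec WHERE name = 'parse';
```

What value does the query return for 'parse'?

Base: id=14 (upload), depends_on=10, lvl 0.
Iteration 1: join on id=10 -> index (id 10, depends_on=6, lvl 1).
Iteration 2: join on id=6 -> package (id 6, depends_on=3, lvl 2).
Iteration 3: join on id=3 -> parse (id 3, depends_on=2, lvl 3).
Iteration 4: join on id=2 -> merge (id 2, depends_on=1, lvl 4).
Iteration 5: join on id=1 -> init (id 1, depends_on=NULL, lvl 5).
Iteration 6: depends_on is NULL; no match; recursion stops.

3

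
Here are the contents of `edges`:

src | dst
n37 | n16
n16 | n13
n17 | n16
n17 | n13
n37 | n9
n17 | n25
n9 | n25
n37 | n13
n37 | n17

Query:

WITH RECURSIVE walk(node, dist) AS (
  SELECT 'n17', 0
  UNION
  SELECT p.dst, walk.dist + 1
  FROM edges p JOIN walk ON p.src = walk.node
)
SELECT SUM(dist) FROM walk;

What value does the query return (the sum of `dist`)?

5

Base: (n17, dist=0).
Iteration 1: edges from {n17} -> (n13, dist=1), (n16, dist=1), (n25, dist=1).
Iteration 2: edges from {n13,n16,n25} -> (n13, dist=2).
Iteration 3: no outgoing edges from {n13}; recursion stops.
SUM(dist) = 0 + 1 + 1 + 1 + 2 = 5.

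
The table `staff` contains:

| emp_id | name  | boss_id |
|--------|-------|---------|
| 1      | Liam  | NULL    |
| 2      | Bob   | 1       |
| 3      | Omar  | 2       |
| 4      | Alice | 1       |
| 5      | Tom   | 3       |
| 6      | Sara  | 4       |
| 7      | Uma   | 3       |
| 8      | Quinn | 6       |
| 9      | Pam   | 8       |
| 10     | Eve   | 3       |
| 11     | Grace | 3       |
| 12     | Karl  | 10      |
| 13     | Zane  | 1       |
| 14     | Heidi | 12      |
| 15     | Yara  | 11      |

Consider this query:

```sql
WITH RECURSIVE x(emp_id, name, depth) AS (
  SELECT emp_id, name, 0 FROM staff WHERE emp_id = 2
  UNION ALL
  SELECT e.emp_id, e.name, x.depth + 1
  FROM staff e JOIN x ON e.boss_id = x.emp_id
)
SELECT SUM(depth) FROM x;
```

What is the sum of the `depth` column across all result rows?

19

Base: emp_id=2 (Bob) at depth 0.
Iteration 1: rows with boss_id in {2} -> Omar (id 3, depth 1).
Iteration 2: rows with boss_id in {3} -> Tom (id 5, depth 2), Uma (id 7, depth 2), Eve (id 10, depth 2), Grace (id 11, depth 2).
Iteration 3: rows with boss_id in {5,7,10,11} -> Karl (id 12, depth 3), Yara (id 15, depth 3).
Iteration 4: rows with boss_id in {12,15} -> Heidi (id 14, depth 4).
Iteration 5: no rows with boss_id in {14}; recursion stops.
SUM(depth) = 0 + 1 + 2 + 2 + 2 + 2 + 3 + 3 + 4 = 19.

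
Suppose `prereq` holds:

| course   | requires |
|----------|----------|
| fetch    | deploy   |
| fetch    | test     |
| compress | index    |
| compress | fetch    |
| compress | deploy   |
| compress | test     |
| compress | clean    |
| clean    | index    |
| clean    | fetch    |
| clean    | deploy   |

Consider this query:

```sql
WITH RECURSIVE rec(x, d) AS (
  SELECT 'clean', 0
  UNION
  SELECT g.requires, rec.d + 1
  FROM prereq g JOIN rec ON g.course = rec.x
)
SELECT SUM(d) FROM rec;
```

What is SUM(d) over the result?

7

Base: (clean, d=0).
Iteration 1: edges from {clean} -> (deploy, d=1), (fetch, d=1), (index, d=1).
Iteration 2: edges from {deploy,fetch,index} -> (deploy, d=2), (test, d=2).
Iteration 3: no outgoing edges from {deploy,test}; recursion stops.
SUM(d) = 0 + 1 + 1 + 1 + 2 + 2 = 7.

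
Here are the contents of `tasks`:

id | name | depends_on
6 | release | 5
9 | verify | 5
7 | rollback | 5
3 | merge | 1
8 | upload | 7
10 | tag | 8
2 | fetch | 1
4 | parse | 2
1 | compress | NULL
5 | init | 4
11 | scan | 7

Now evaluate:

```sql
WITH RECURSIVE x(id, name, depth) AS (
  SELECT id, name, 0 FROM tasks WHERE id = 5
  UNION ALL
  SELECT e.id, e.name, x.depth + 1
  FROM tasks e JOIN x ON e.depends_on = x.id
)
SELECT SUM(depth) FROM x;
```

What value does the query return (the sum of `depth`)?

Base: id=5 (init) at depth 0.
Iteration 1: rows with depends_on in {5} -> release (id 6, depth 1), rollback (id 7, depth 1), verify (id 9, depth 1).
Iteration 2: rows with depends_on in {6,7,9} -> upload (id 8, depth 2), scan (id 11, depth 2).
Iteration 3: rows with depends_on in {8,11} -> tag (id 10, depth 3).
Iteration 4: no rows with depends_on in {10}; recursion stops.
SUM(depth) = 0 + 1 + 1 + 1 + 2 + 2 + 3 = 10.

10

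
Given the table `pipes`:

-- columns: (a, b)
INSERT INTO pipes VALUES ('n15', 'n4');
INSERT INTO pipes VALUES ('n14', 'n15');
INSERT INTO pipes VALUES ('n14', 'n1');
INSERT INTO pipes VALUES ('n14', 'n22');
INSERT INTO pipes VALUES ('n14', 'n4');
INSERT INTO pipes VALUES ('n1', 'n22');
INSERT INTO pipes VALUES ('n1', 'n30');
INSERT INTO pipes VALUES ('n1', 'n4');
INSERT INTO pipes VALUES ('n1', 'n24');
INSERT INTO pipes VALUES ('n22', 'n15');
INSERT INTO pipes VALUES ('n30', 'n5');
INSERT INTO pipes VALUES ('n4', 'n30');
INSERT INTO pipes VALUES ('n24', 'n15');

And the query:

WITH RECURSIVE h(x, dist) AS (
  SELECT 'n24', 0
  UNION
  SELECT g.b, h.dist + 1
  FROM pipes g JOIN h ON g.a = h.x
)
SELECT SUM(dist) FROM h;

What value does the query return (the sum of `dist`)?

10

Base: (n24, dist=0).
Iteration 1: edges from {n24} -> (n15, dist=1).
Iteration 2: edges from {n15} -> (n4, dist=2).
Iteration 3: edges from {n4} -> (n30, dist=3).
Iteration 4: edges from {n30} -> (n5, dist=4).
Iteration 5: no outgoing edges from {n5}; recursion stops.
SUM(dist) = 0 + 1 + 2 + 3 + 4 = 10.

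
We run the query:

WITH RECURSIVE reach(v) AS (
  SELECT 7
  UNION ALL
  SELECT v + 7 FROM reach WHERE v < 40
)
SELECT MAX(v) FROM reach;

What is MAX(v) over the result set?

42

Base: v=7.
Iteration 1: 7 < 40 holds -> v = 7 + 7 = 14.
Iteration 2: 14 < 40 holds -> v = 14 + 7 = 21.
Iteration 3: 21 < 40 holds -> v = 21 + 7 = 28.
Iteration 4: 28 < 40 holds -> v = 28 + 7 = 35.
Iteration 5: 35 < 40 holds -> v = 35 + 7 = 42.
Iteration 6: 42 < 40 fails; recursion stops.
v values: 7, 14, 21, 28, 35, 42; the maximum is 42.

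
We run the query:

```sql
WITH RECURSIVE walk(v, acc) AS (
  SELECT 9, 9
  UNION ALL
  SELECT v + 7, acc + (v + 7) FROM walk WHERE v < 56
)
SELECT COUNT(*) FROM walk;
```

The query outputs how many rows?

Base: v=9, acc=9.
Iteration 1: 9 < 56 holds -> v = 9 + 7 = 16, acc = 9 + 16 = 25.
Iteration 2: 16 < 56 holds -> v = 16 + 7 = 23, acc = 25 + 23 = 48.
Iteration 3: 23 < 56 holds -> v = 23 + 7 = 30, acc = 48 + 30 = 78.
Iteration 4: 30 < 56 holds -> v = 30 + 7 = 37, acc = 78 + 37 = 115.
Iteration 5: 37 < 56 holds -> v = 37 + 7 = 44, acc = 115 + 44 = 159.
Iteration 6: 44 < 56 holds -> v = 44 + 7 = 51, acc = 159 + 51 = 210.
Iteration 7: 51 < 56 holds -> v = 51 + 7 = 58, acc = 210 + 58 = 268.
Iteration 8: 58 < 56 fails; recursion stops.
Total rows emitted: 8.

8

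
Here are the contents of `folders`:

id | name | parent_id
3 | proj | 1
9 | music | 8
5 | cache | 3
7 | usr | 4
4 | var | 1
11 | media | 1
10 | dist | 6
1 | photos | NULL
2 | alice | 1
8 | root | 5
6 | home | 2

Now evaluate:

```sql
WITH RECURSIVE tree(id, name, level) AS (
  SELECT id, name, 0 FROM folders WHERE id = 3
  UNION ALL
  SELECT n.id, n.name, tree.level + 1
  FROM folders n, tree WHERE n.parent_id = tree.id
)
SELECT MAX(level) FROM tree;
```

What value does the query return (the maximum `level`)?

3

Base: id=3 (proj) at level 0.
Iteration 1: rows with parent_id in {3} -> cache (id 5, level 1).
Iteration 2: rows with parent_id in {5} -> root (id 8, level 2).
Iteration 3: rows with parent_id in {8} -> music (id 9, level 3).
Iteration 4: no rows with parent_id in {9}; recursion stops.
level values: 0, 1, 2, 3; the maximum is 3.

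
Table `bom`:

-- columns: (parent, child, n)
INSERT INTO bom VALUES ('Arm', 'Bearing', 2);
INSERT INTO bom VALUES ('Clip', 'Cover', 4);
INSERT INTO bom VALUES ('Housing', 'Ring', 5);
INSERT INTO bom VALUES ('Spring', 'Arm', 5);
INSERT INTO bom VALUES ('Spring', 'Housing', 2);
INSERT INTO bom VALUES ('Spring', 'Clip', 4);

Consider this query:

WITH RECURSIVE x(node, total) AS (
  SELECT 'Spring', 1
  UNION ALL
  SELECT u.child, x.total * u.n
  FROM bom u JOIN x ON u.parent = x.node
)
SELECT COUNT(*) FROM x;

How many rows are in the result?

Base: (Spring, total=1).
Iteration 1: components of {Spring} -> Arm = 1*5 = 5, Clip = 1*4 = 4, Housing = 1*2 = 2.
Iteration 2: components of {Arm,Clip,Housing} -> Bearing = 5*2 = 10, Cover = 4*4 = 16, Ring = 2*5 = 10.
Iteration 3: no further components; recursion stops.
Total rows emitted: 7.

7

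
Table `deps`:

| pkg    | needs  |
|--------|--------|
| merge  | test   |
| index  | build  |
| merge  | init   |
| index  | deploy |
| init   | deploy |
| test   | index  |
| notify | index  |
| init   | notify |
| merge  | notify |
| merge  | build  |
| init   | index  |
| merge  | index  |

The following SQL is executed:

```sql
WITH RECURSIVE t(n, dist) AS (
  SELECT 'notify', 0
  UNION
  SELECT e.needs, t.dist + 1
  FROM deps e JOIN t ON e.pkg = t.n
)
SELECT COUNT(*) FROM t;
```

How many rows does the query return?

Base: (notify, dist=0).
Iteration 1: edges from {notify} -> (index, dist=1).
Iteration 2: edges from {index} -> (build, dist=2), (deploy, dist=2).
Iteration 3: no outgoing edges from {build,deploy}; recursion stops.
Total rows emitted: 4.

4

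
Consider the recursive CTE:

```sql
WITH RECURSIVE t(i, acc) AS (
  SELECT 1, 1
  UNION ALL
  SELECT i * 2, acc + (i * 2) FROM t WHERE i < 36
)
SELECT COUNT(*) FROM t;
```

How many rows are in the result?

7

Base: i=1, acc=1.
Iteration 1: 1 < 36 holds -> i = 1 * 2 = 2, acc = 1 + 2 = 3.
Iteration 2: 2 < 36 holds -> i = 2 * 2 = 4, acc = 3 + 4 = 7.
Iteration 3: 4 < 36 holds -> i = 4 * 2 = 8, acc = 7 + 8 = 15.
Iteration 4: 8 < 36 holds -> i = 8 * 2 = 16, acc = 15 + 16 = 31.
Iteration 5: 16 < 36 holds -> i = 16 * 2 = 32, acc = 31 + 32 = 63.
Iteration 6: 32 < 36 holds -> i = 32 * 2 = 64, acc = 63 + 64 = 127.
Iteration 7: 64 < 36 fails; recursion stops.
Total rows emitted: 7.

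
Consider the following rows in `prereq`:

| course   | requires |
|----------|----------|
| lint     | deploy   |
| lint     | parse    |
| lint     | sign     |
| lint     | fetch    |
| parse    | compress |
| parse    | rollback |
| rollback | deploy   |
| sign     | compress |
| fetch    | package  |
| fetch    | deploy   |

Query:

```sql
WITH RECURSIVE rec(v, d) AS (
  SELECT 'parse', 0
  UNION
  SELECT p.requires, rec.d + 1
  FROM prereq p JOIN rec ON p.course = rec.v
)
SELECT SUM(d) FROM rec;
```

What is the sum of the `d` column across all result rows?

Base: (parse, d=0).
Iteration 1: edges from {parse} -> (compress, d=1), (rollback, d=1).
Iteration 2: edges from {compress,rollback} -> (deploy, d=2).
Iteration 3: no outgoing edges from {deploy}; recursion stops.
SUM(d) = 0 + 1 + 1 + 2 = 4.

4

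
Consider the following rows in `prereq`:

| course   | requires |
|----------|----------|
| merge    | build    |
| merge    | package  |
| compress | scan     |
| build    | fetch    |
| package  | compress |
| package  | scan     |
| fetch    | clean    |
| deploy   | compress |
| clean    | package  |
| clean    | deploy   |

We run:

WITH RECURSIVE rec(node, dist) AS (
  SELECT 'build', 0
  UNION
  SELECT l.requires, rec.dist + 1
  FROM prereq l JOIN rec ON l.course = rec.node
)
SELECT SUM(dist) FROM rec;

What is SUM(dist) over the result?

22

Base: (build, dist=0).
Iteration 1: edges from {build} -> (fetch, dist=1).
Iteration 2: edges from {fetch} -> (clean, dist=2).
Iteration 3: edges from {clean} -> (deploy, dist=3), (package, dist=3).
Iteration 4: edges from {deploy,package} -> (compress, dist=4), (scan, dist=4). [UNION drops 1 duplicate row(s)]
Iteration 5: edges from {compress,scan} -> (scan, dist=5).
Iteration 6: no outgoing edges from {scan}; recursion stops.
SUM(dist) = 0 + 1 + 2 + 3 + 3 + 4 + 4 + 5 = 22.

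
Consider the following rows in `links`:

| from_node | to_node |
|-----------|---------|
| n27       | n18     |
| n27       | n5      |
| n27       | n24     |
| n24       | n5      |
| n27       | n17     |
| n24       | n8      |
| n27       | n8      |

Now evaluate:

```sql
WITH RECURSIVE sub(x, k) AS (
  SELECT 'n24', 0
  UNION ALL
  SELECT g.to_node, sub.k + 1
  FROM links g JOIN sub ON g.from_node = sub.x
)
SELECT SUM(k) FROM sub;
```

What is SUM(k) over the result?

2

Base: (n24, k=0).
Iteration 1: edges from {n24} -> (n5, k=1), (n8, k=1).
Iteration 2: no outgoing edges from {n5,n8}; recursion stops.
SUM(k) = 0 + 1 + 1 = 2.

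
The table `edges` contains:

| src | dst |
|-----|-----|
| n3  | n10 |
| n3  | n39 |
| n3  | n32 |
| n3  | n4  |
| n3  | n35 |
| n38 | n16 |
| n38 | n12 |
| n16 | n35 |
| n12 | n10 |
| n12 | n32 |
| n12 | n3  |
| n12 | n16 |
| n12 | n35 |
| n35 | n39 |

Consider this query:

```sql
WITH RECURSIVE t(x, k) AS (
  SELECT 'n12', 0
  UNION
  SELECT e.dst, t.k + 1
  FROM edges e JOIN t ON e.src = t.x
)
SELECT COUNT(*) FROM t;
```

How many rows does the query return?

Base: (n12, k=0).
Iteration 1: edges from {n12} -> (n10, k=1), (n16, k=1), (n3, k=1), (n32, k=1), (n35, k=1).
Iteration 2: edges from {n10,n16,n3,n32,n35} -> (n10, k=2), (n32, k=2), (n35, k=2), (n39, k=2), (n4, k=2). [UNION drops 2 duplicate row(s)]
Iteration 3: edges from {n10,n32,n35,n39,n4} -> (n39, k=3).
Iteration 4: no outgoing edges from {n39}; recursion stops.
Total rows emitted: 12.

12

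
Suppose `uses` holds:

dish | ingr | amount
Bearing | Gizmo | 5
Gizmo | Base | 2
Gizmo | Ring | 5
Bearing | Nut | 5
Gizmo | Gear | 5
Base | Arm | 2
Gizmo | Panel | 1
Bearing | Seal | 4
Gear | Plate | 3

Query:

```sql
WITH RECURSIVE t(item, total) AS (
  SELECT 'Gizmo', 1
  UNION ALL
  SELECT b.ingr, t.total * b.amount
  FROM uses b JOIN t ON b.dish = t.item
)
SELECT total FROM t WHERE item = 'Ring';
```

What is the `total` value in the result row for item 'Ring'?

Base: (Gizmo, total=1).
Iteration 1: components of {Gizmo} -> Base = 1*2 = 2, Gear = 1*5 = 5, Panel = 1*1 = 1, Ring = 1*5 = 5.
Iteration 2: components of {Base,Gear,Panel,Ring} -> Arm = 2*2 = 4, Plate = 5*3 = 15.
Iteration 3: no further components; recursion stops.

5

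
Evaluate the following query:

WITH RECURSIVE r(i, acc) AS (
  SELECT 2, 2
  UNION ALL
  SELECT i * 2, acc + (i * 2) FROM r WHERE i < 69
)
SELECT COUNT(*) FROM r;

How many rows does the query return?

7

Base: i=2, acc=2.
Iteration 1: 2 < 69 holds -> i = 2 * 2 = 4, acc = 2 + 4 = 6.
Iteration 2: 4 < 69 holds -> i = 4 * 2 = 8, acc = 6 + 8 = 14.
Iteration 3: 8 < 69 holds -> i = 8 * 2 = 16, acc = 14 + 16 = 30.
Iteration 4: 16 < 69 holds -> i = 16 * 2 = 32, acc = 30 + 32 = 62.
Iteration 5: 32 < 69 holds -> i = 32 * 2 = 64, acc = 62 + 64 = 126.
Iteration 6: 64 < 69 holds -> i = 64 * 2 = 128, acc = 126 + 128 = 254.
Iteration 7: 128 < 69 fails; recursion stops.
Total rows emitted: 7.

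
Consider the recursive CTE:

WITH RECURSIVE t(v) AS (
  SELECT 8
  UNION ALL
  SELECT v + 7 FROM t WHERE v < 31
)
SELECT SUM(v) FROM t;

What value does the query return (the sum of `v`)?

Base: v=8.
Iteration 1: 8 < 31 holds -> v = 8 + 7 = 15.
Iteration 2: 15 < 31 holds -> v = 15 + 7 = 22.
Iteration 3: 22 < 31 holds -> v = 22 + 7 = 29.
Iteration 4: 29 < 31 holds -> v = 29 + 7 = 36.
Iteration 5: 36 < 31 fails; recursion stops.
SUM(v) = 8 + 15 + 22 + 29 + 36 = 110.

110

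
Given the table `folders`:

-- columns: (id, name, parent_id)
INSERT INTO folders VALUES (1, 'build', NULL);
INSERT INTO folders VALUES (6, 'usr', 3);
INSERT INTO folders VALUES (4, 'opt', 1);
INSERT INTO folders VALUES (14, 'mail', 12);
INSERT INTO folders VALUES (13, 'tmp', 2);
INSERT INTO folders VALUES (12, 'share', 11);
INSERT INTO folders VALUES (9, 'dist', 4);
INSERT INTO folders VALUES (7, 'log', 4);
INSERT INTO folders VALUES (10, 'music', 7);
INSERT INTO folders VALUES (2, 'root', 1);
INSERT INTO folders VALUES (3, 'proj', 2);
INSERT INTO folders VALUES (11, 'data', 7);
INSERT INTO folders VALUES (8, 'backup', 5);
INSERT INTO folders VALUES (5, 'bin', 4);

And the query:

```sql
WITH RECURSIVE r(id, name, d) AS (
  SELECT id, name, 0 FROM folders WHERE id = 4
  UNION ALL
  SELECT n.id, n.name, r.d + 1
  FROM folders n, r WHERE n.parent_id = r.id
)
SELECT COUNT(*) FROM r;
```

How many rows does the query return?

Base: id=4 (opt) at d 0.
Iteration 1: rows with parent_id in {4} -> bin (id 5, d 1), log (id 7, d 1), dist (id 9, d 1).
Iteration 2: rows with parent_id in {5,7,9} -> backup (id 8, d 2), music (id 10, d 2), data (id 11, d 2).
Iteration 3: rows with parent_id in {8,10,11} -> share (id 12, d 3).
Iteration 4: rows with parent_id in {12} -> mail (id 14, d 4).
Iteration 5: no rows with parent_id in {14}; recursion stops.
Total rows emitted: 9.

9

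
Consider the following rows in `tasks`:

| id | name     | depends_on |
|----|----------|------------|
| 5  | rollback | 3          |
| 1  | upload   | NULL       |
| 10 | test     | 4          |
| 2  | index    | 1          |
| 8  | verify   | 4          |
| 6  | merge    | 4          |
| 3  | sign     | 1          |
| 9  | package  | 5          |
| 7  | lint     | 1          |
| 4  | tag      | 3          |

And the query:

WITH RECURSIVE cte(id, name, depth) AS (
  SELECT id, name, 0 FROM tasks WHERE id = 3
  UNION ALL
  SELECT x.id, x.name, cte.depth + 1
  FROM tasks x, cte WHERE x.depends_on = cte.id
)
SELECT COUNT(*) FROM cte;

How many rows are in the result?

7

Base: id=3 (sign) at depth 0.
Iteration 1: rows with depends_on in {3} -> tag (id 4, depth 1), rollback (id 5, depth 1).
Iteration 2: rows with depends_on in {4,5} -> merge (id 6, depth 2), verify (id 8, depth 2), package (id 9, depth 2), test (id 10, depth 2).
Iteration 3: no rows with depends_on in {6,8,9,10}; recursion stops.
Total rows emitted: 7.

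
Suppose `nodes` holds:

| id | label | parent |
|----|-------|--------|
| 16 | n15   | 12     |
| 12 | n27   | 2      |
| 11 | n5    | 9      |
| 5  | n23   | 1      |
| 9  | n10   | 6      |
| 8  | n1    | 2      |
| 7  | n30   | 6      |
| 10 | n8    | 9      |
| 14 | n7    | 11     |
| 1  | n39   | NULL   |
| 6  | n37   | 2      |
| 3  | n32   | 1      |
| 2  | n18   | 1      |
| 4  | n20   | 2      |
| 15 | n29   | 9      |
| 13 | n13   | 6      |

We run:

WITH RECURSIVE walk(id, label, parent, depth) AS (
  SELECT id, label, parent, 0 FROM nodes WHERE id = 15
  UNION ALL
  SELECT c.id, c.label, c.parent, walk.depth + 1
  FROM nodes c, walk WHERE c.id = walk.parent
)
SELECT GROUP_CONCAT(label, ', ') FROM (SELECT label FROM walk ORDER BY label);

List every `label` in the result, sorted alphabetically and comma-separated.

Base: id=15 (n29), parent=9, depth 0.
Iteration 1: join on id=9 -> n10 (id 9, parent=6, depth 1).
Iteration 2: join on id=6 -> n37 (id 6, parent=2, depth 2).
Iteration 3: join on id=2 -> n18 (id 2, parent=1, depth 3).
Iteration 4: join on id=1 -> n39 (id 1, parent=NULL, depth 4).
Iteration 5: parent is NULL; no match; recursion stops.

n10, n18, n29, n37, n39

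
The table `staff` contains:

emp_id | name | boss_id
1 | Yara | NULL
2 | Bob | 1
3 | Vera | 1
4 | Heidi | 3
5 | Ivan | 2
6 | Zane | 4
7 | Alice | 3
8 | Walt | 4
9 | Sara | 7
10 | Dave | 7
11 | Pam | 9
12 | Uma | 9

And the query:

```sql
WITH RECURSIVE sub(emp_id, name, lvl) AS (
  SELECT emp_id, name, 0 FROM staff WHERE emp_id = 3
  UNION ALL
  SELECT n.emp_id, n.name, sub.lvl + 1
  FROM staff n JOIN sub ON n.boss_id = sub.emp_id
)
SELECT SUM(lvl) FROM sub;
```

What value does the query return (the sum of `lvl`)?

16

Base: emp_id=3 (Vera) at lvl 0.
Iteration 1: rows with boss_id in {3} -> Heidi (id 4, lvl 1), Alice (id 7, lvl 1).
Iteration 2: rows with boss_id in {4,7} -> Zane (id 6, lvl 2), Walt (id 8, lvl 2), Sara (id 9, lvl 2), Dave (id 10, lvl 2).
Iteration 3: rows with boss_id in {6,8,9,10} -> Pam (id 11, lvl 3), Uma (id 12, lvl 3).
Iteration 4: no rows with boss_id in {11,12}; recursion stops.
SUM(lvl) = 0 + 1 + 1 + 2 + 2 + 2 + 2 + 3 + 3 = 16.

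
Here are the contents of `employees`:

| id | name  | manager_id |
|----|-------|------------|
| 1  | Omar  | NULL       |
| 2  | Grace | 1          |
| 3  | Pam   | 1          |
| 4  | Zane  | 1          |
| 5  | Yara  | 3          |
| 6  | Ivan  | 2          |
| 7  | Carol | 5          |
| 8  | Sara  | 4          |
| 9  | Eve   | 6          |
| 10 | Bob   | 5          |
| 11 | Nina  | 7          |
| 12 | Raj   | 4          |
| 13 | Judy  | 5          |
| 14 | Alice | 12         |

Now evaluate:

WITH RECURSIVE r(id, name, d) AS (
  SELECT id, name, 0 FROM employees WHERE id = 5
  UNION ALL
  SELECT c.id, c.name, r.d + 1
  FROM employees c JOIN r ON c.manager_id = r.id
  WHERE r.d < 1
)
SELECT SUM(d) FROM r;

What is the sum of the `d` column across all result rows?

3

Base: id=5 (Yara) at d 0.
Iteration 1: rows with manager_id in {5} -> Carol (id 7, d 1), Bob (id 10, d 1), Judy (id 13, d 1).
Iteration 2: d < 1 fails for all current rows; recursion stops.
SUM(d) = 0 + 1 + 1 + 1 = 3.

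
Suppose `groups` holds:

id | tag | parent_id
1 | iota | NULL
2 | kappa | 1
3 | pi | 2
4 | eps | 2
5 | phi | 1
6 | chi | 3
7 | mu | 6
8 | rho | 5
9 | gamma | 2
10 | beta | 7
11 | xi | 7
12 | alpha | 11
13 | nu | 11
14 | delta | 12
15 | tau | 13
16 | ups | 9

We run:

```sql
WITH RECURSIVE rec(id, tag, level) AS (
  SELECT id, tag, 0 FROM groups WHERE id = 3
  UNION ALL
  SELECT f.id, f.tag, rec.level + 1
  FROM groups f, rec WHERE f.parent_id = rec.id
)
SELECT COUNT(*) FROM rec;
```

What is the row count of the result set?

Base: id=3 (pi) at level 0.
Iteration 1: rows with parent_id in {3} -> chi (id 6, level 1).
Iteration 2: rows with parent_id in {6} -> mu (id 7, level 2).
Iteration 3: rows with parent_id in {7} -> beta (id 10, level 3), xi (id 11, level 3).
Iteration 4: rows with parent_id in {10,11} -> alpha (id 12, level 4), nu (id 13, level 4).
Iteration 5: rows with parent_id in {12,13} -> delta (id 14, level 5), tau (id 15, level 5).
Iteration 6: no rows with parent_id in {14,15}; recursion stops.
Total rows emitted: 9.

9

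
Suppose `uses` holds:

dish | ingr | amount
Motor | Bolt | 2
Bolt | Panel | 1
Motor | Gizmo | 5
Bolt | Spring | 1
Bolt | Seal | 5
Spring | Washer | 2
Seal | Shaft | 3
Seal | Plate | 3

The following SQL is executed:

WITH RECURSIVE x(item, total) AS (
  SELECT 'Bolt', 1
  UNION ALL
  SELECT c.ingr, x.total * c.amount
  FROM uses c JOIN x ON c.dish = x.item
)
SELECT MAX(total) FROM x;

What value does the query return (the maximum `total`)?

Base: (Bolt, total=1).
Iteration 1: components of {Bolt} -> Panel = 1*1 = 1, Seal = 1*5 = 5, Spring = 1*1 = 1.
Iteration 2: components of {Panel,Seal,Spring} -> Plate = 5*3 = 15, Shaft = 5*3 = 15, Washer = 1*2 = 2.
Iteration 3: no further components; recursion stops.
total values: 1, 1, 1, 5, 2, 15, 15; the maximum is 15.

15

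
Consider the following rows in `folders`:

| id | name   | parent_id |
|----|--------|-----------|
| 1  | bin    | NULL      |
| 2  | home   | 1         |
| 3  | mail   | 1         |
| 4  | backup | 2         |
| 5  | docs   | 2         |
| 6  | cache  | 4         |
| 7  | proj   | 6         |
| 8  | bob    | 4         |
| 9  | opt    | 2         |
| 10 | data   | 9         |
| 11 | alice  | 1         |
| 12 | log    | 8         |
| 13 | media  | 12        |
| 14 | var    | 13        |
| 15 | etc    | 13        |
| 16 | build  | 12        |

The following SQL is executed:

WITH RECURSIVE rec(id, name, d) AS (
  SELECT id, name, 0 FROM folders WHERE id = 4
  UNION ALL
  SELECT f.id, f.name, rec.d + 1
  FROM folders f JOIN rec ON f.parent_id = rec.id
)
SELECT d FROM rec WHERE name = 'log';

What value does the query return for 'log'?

Base: id=4 (backup) at d 0.
Iteration 1: rows with parent_id in {4} -> cache (id 6, d 1), bob (id 8, d 1).
Iteration 2: rows with parent_id in {6,8} -> proj (id 7, d 2), log (id 12, d 2).
Iteration 3: rows with parent_id in {7,12} -> media (id 13, d 3), build (id 16, d 3).
Iteration 4: rows with parent_id in {13,16} -> var (id 14, d 4), etc (id 15, d 4).
Iteration 5: no rows with parent_id in {14,15}; recursion stops.

2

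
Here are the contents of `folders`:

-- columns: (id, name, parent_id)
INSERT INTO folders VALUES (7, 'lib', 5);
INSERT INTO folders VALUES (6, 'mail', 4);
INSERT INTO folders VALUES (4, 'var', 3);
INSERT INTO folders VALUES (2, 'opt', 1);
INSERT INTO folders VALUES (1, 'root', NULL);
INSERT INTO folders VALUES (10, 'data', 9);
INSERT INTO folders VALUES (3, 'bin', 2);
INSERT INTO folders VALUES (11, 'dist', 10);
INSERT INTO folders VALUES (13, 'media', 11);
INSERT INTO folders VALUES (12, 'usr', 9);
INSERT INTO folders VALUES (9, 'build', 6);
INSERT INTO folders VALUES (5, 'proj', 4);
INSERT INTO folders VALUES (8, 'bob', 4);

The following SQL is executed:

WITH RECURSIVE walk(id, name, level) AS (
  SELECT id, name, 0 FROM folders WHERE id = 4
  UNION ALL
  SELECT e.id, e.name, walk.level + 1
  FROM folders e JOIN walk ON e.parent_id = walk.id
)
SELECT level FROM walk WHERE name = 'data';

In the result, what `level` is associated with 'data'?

3

Base: id=4 (var) at level 0.
Iteration 1: rows with parent_id in {4} -> proj (id 5, level 1), mail (id 6, level 1), bob (id 8, level 1).
Iteration 2: rows with parent_id in {5,6,8} -> lib (id 7, level 2), build (id 9, level 2).
Iteration 3: rows with parent_id in {7,9} -> data (id 10, level 3), usr (id 12, level 3).
Iteration 4: rows with parent_id in {10,12} -> dist (id 11, level 4).
Iteration 5: rows with parent_id in {11} -> media (id 13, level 5).
Iteration 6: no rows with parent_id in {13}; recursion stops.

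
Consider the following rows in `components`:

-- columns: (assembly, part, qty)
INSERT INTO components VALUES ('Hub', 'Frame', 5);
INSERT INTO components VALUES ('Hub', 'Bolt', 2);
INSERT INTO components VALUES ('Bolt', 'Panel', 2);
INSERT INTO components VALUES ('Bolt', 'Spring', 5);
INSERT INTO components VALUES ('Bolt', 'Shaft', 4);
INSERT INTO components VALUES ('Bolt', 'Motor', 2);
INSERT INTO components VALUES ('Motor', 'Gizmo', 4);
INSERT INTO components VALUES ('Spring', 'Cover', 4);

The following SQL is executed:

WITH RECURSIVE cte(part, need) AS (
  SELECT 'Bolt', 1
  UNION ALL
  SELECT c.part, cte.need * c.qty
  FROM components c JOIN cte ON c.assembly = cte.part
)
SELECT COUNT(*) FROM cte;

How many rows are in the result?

7

Base: (Bolt, need=1).
Iteration 1: components of {Bolt} -> Motor = 1*2 = 2, Panel = 1*2 = 2, Shaft = 1*4 = 4, Spring = 1*5 = 5.
Iteration 2: components of {Motor,Panel,Shaft,Spring} -> Cover = 5*4 = 20, Gizmo = 2*4 = 8.
Iteration 3: no further components; recursion stops.
Total rows emitted: 7.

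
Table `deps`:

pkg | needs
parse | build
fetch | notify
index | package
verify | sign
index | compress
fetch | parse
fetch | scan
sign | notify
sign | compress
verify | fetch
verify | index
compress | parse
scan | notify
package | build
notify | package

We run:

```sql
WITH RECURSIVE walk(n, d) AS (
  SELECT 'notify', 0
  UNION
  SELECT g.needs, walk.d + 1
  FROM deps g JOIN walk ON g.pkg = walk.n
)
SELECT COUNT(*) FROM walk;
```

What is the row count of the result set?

Base: (notify, d=0).
Iteration 1: edges from {notify} -> (package, d=1).
Iteration 2: edges from {package} -> (build, d=2).
Iteration 3: no outgoing edges from {build}; recursion stops.
Total rows emitted: 3.

3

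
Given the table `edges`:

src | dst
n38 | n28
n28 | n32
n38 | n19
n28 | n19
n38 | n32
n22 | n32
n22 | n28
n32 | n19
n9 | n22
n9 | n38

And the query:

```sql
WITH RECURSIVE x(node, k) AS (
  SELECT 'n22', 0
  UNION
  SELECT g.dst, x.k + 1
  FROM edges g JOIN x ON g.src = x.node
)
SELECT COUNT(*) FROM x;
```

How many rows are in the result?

Base: (n22, k=0).
Iteration 1: edges from {n22} -> (n28, k=1), (n32, k=1).
Iteration 2: edges from {n28,n32} -> (n19, k=2), (n32, k=2). [UNION drops 1 duplicate row(s)]
Iteration 3: edges from {n19,n32} -> (n19, k=3).
Iteration 4: no outgoing edges from {n19}; recursion stops.
Total rows emitted: 6.

6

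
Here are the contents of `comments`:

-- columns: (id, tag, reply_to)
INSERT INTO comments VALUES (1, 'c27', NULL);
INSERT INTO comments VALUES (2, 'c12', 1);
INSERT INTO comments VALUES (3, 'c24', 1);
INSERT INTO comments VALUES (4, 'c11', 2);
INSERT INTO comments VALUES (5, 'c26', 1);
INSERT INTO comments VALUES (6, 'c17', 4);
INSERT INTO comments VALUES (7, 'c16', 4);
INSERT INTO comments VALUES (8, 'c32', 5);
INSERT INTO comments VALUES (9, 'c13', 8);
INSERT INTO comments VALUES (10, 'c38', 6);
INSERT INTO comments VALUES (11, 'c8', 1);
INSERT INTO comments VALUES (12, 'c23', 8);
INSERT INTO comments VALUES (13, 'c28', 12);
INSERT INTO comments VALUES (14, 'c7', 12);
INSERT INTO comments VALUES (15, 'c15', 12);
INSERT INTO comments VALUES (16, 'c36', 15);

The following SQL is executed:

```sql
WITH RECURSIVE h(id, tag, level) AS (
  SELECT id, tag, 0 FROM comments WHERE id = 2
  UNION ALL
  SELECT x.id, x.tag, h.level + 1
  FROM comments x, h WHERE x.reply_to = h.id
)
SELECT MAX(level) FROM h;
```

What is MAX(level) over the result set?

3

Base: id=2 (c12) at level 0.
Iteration 1: rows with reply_to in {2} -> c11 (id 4, level 1).
Iteration 2: rows with reply_to in {4} -> c17 (id 6, level 2), c16 (id 7, level 2).
Iteration 3: rows with reply_to in {6,7} -> c38 (id 10, level 3).
Iteration 4: no rows with reply_to in {10}; recursion stops.
level values: 0, 1, 2, 2, 3; the maximum is 3.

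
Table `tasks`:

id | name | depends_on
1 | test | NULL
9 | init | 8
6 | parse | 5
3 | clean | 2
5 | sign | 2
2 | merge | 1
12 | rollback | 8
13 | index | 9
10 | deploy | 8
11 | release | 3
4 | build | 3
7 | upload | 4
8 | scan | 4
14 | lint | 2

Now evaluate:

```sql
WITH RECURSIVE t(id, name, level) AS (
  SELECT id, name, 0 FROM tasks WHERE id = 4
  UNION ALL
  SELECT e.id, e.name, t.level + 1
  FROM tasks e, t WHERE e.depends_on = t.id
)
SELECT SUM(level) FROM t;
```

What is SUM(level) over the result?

11

Base: id=4 (build) at level 0.
Iteration 1: rows with depends_on in {4} -> upload (id 7, level 1), scan (id 8, level 1).
Iteration 2: rows with depends_on in {7,8} -> init (id 9, level 2), deploy (id 10, level 2), rollback (id 12, level 2).
Iteration 3: rows with depends_on in {9,10,12} -> index (id 13, level 3).
Iteration 4: no rows with depends_on in {13}; recursion stops.
SUM(level) = 0 + 1 + 1 + 2 + 2 + 2 + 3 = 11.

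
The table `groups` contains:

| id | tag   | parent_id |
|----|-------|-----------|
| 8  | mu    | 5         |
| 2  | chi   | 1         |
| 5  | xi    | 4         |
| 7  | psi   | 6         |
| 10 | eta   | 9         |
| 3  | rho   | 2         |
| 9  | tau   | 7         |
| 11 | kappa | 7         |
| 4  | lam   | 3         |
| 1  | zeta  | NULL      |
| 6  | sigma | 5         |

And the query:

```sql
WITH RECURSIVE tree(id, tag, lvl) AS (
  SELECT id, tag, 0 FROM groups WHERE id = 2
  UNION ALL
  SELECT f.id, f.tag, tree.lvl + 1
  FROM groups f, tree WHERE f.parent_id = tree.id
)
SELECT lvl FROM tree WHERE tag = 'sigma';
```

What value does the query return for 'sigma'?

Base: id=2 (chi) at lvl 0.
Iteration 1: rows with parent_id in {2} -> rho (id 3, lvl 1).
Iteration 2: rows with parent_id in {3} -> lam (id 4, lvl 2).
Iteration 3: rows with parent_id in {4} -> xi (id 5, lvl 3).
Iteration 4: rows with parent_id in {5} -> sigma (id 6, lvl 4), mu (id 8, lvl 4).
Iteration 5: rows with parent_id in {6,8} -> psi (id 7, lvl 5).
Iteration 6: rows with parent_id in {7} -> tau (id 9, lvl 6), kappa (id 11, lvl 6).
Iteration 7: rows with parent_id in {9,11} -> eta (id 10, lvl 7).
Iteration 8: no rows with parent_id in {10}; recursion stops.

4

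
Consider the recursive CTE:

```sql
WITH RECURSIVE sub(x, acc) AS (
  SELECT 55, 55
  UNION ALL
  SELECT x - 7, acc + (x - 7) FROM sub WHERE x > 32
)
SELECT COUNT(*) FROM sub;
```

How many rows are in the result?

Base: x=55, acc=55.
Iteration 1: 55 > 32 holds -> x = 55 - 7 = 48, acc = 55 + 48 = 103.
Iteration 2: 48 > 32 holds -> x = 48 - 7 = 41, acc = 103 + 41 = 144.
Iteration 3: 41 > 32 holds -> x = 41 - 7 = 34, acc = 144 + 34 = 178.
Iteration 4: 34 > 32 holds -> x = 34 - 7 = 27, acc = 178 + 27 = 205.
Iteration 5: 27 > 32 fails; recursion stops.
Total rows emitted: 5.

5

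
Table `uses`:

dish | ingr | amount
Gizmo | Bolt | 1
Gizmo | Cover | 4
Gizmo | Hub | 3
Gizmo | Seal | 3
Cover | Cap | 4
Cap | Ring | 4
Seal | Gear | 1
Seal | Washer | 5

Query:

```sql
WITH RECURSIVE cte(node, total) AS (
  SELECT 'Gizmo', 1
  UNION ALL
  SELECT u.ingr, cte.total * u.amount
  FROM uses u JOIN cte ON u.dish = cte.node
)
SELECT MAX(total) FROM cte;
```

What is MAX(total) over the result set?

64

Base: (Gizmo, total=1).
Iteration 1: components of {Gizmo} -> Bolt = 1*1 = 1, Cover = 1*4 = 4, Hub = 1*3 = 3, Seal = 1*3 = 3.
Iteration 2: components of {Bolt,Cover,Hub,Seal} -> Cap = 4*4 = 16, Gear = 3*1 = 3, Washer = 3*5 = 15.
Iteration 3: components of {Cap,Gear,Washer} -> Ring = 16*4 = 64.
Iteration 4: no further components; recursion stops.
total values: 1, 1, 4, 3, 3, 16, 3, 15, 64; the maximum is 64.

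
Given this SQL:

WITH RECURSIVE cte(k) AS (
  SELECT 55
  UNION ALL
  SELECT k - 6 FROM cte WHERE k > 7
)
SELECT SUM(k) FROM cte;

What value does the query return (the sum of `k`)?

279

Base: k=55.
Iteration 1: 55 > 7 holds -> k = 55 - 6 = 49.
Iteration 2: 49 > 7 holds -> k = 49 - 6 = 43.
Iteration 3: 43 > 7 holds -> k = 43 - 6 = 37.
Iteration 4: 37 > 7 holds -> k = 37 - 6 = 31.
Iteration 5: 31 > 7 holds -> k = 31 - 6 = 25.
Iteration 6: 25 > 7 holds -> k = 25 - 6 = 19.
Iteration 7: 19 > 7 holds -> k = 19 - 6 = 13.
Iteration 8: 13 > 7 holds -> k = 13 - 6 = 7.
Iteration 9: 7 > 7 fails; recursion stops.
SUM(k) = 55 + 49 + 43 + 37 + 31 + 25 + 19 + 13 + 7 = 279.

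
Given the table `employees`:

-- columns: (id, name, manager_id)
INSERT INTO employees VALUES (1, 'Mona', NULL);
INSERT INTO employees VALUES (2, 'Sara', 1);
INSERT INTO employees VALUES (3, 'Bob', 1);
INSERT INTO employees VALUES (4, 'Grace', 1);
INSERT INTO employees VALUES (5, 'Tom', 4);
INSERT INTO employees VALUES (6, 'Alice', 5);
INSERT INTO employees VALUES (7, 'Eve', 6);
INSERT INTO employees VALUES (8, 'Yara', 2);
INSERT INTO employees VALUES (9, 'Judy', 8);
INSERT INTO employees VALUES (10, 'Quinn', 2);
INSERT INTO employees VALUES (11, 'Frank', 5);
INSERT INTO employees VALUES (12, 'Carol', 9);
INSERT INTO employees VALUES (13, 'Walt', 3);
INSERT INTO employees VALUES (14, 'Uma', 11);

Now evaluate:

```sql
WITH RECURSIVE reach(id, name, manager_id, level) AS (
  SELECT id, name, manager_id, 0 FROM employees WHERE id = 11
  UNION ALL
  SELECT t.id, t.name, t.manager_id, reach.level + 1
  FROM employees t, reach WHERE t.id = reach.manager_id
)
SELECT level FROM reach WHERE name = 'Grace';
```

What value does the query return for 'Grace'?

2

Base: id=11 (Frank), manager_id=5, level 0.
Iteration 1: join on id=5 -> Tom (id 5, manager_id=4, level 1).
Iteration 2: join on id=4 -> Grace (id 4, manager_id=1, level 2).
Iteration 3: join on id=1 -> Mona (id 1, manager_id=NULL, level 3).
Iteration 4: manager_id is NULL; no match; recursion stops.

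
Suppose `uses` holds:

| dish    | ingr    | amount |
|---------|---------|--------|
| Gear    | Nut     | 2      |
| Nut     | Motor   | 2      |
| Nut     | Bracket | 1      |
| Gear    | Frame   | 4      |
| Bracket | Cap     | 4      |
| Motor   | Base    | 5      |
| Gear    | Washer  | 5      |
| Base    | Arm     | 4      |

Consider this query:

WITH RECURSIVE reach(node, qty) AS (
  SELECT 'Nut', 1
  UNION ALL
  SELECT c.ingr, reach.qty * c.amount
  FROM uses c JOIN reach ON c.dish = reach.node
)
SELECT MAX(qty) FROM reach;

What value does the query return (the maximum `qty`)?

Base: (Nut, qty=1).
Iteration 1: components of {Nut} -> Bracket = 1*1 = 1, Motor = 1*2 = 2.
Iteration 2: components of {Bracket,Motor} -> Base = 2*5 = 10, Cap = 1*4 = 4.
Iteration 3: components of {Base,Cap} -> Arm = 10*4 = 40.
Iteration 4: no further components; recursion stops.
qty values: 1, 2, 1, 10, 4, 40; the maximum is 40.

40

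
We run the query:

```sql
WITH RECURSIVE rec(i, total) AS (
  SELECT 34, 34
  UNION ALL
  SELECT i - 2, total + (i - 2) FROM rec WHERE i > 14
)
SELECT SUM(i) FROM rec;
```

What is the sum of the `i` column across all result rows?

264

Base: i=34, total=34.
Iteration 1: 34 > 14 holds -> i = 34 - 2 = 32, total = 34 + 32 = 66.
Iteration 2: 32 > 14 holds -> i = 32 - 2 = 30, total = 66 + 30 = 96.
Iteration 3: 30 > 14 holds -> i = 30 - 2 = 28, total = 96 + 28 = 124.
Iteration 4: 28 > 14 holds -> i = 28 - 2 = 26, total = 124 + 26 = 150.
Iteration 5: 26 > 14 holds -> i = 26 - 2 = 24, total = 150 + 24 = 174.
Iteration 6: 24 > 14 holds -> i = 24 - 2 = 22, total = 174 + 22 = 196.
Iteration 7: 22 > 14 holds -> i = 22 - 2 = 20, total = 196 + 20 = 216.
Iteration 8: 20 > 14 holds -> i = 20 - 2 = 18, total = 216 + 18 = 234.
Iteration 9: 18 > 14 holds -> i = 18 - 2 = 16, total = 234 + 16 = 250.
Iteration 10: 16 > 14 holds -> i = 16 - 2 = 14, total = 250 + 14 = 264.
Iteration 11: 14 > 14 fails; recursion stops.
SUM(i) = 34 + 32 + 30 + 28 + 26 + 24 + 22 + 20 + 18 + 16 + 14 = 264.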